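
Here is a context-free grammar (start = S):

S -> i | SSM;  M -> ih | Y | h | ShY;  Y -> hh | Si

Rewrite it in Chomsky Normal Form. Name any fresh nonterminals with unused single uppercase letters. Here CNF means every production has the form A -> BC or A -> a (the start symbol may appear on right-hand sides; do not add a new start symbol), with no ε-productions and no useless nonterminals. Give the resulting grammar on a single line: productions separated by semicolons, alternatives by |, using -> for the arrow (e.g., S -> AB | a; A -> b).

S -> i | SD; A -> h; B -> i; C -> AY; D -> SM; M -> h | AA | BA | SB | SC; Y -> AA | SB

No ε-productions.
After unit-elimination: S -> i | SSM; M -> h | Si | hh | ih | ShY; Y -> Si | hh.
TERM: introduce A -> h, B -> i and substitute in every rule of length ≥2.
BIN: M -> SAY becomes M -> SC, C -> AY; S -> SSM becomes S -> SD, D -> SM.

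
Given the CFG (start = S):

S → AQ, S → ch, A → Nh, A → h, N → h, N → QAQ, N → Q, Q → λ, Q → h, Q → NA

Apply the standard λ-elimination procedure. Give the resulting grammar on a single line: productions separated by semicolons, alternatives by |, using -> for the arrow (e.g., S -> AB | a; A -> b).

Nullable set: {N, Q}.
S -> AQ: Q nullable, giving A | AQ.
A -> Nh: N nullable, giving Nh | h.
N -> Q: Q nullable, giving Q.
N -> QAQ: Q, Q nullable, giving A | AQ | QA | QAQ.
Drop Q -> λ.
Q -> NA: N nullable, giving A | NA.
Unchanged (no nullable symbols): S -> ch; A -> h; N -> h; Q -> h.

S -> A | AQ | ch; A -> h | Nh; N -> A | Q | h | AQ | QA | QAQ; Q -> A | h | NA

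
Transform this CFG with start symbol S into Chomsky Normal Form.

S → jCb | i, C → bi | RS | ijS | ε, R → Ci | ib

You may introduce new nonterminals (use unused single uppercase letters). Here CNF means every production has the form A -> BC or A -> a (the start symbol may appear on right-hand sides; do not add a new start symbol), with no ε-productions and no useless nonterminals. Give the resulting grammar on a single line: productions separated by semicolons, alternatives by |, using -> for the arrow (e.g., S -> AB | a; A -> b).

S -> i | DA | DF; A -> b; B -> i; C -> AB | BE | RS; D -> j; E -> DS; F -> CA; R -> i | BA | CB

Nullable: {C}; after ε-elimination: S -> i | jb | jCb; C -> RS | bi | ijS; R -> i | Ci | ib.
No unit productions to eliminate.
TERM: introduce A -> b, B -> i, D -> j and substitute in every rule of length ≥2.
BIN: C -> BDS becomes C -> BE, E -> DS; S -> DCA becomes S -> DF, F -> CA.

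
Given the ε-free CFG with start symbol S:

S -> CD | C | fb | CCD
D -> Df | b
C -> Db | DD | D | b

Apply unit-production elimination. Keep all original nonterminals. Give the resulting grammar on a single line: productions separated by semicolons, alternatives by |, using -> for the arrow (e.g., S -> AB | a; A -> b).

Unit productions: C->D, S->C.
Unit pairs (A ⇒* B via units): (C,D), (S,C), (S,D).
S: inherits non-unit rules of {C, D, S} → CCD | CD | DD | Db | Df | b | fb.
C: inherits non-unit rules of {C, D} → DD | Db | Df | b.
D: inherits non-unit rules of {D} → Df | b.

S -> b | CD | DD | Db | Df | fb | CCD; C -> b | DD | Db | Df; D -> b | Df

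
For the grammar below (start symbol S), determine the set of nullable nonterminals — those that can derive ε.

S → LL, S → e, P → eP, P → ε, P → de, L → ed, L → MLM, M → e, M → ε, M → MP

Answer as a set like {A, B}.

Directly nullable (have an ε-rule): {M, P}.
Not nullable: L, S — each has a terminal in every rule's right-hand side or depends on a non-nullable symbol.

{M, P}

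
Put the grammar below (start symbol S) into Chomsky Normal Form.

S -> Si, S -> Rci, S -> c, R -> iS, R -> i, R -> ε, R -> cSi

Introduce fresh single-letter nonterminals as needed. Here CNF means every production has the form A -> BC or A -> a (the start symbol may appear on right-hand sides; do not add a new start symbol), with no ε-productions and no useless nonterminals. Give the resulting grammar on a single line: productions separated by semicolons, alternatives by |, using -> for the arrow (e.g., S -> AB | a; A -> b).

Nullable: {R}; after ε-elimination: S -> c | Si | ci | Rci; R -> i | iS | cSi.
No unit productions to eliminate.
TERM: introduce A -> c, B -> i and substitute in every rule of length ≥2.
BIN: R -> ASB becomes R -> AC, C -> SB; S -> RAB becomes S -> RD, D -> AB.

S -> c | AB | RD | SB; A -> c; B -> i; C -> SB; D -> AB; R -> i | AC | BS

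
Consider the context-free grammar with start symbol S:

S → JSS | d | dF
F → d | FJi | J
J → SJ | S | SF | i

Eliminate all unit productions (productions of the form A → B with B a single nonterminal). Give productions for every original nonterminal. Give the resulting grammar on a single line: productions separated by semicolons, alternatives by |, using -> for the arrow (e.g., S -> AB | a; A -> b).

S -> d | dF | JSS; F -> d | i | SF | SJ | dF | FJi | JSS; J -> d | i | SF | SJ | dF | JSS

Unit productions: F->J, J->S.
Unit pairs (A ⇒* B via units): (F,J), (F,S), (J,S).
S: inherits non-unit rules of {S} → JSS | d | dF.
F: inherits non-unit rules of {F, J, S} → FJi | JSS | SF | SJ | d | dF | i.
J: inherits non-unit rules of {J, S} → JSS | SF | SJ | d | dF | i.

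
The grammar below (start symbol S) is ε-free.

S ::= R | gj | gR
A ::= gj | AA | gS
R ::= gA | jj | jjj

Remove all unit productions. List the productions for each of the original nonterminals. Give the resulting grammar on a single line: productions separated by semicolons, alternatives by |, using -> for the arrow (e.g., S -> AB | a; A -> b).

Unit productions: S->R.
Unit pairs (A ⇒* B via units): (S,R).
S: inherits non-unit rules of {R, S} → gA | gR | gj | jj | jjj.
A: inherits non-unit rules of {A} → AA | gS | gj.
R: inherits non-unit rules of {R} → gA | jj | jjj.

S -> gA | gR | gj | jj | jjj; A -> AA | gS | gj; R -> gA | jj | jjj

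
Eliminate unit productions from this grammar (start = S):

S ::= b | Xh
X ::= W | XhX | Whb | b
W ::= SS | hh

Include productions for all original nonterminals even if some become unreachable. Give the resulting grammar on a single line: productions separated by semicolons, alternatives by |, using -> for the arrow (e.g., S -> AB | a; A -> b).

Unit productions: X->W.
Unit pairs (A ⇒* B via units): (X,W).
S: inherits non-unit rules of {S} → Xh | b.
W: inherits non-unit rules of {W} → SS | hh.
X: inherits non-unit rules of {W, X} → SS | Whb | XhX | b | hh.

S -> b | Xh; W -> SS | hh; X -> b | SS | hh | Whb | XhX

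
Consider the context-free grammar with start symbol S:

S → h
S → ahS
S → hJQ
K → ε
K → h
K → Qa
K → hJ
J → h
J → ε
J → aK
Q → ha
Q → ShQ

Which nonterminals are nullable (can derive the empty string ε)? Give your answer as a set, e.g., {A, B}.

Directly nullable (have an ε-rule): {J, K}.
Not nullable: Q, S — each has a terminal in every rule's right-hand side or depends on a non-nullable symbol.

{J, K}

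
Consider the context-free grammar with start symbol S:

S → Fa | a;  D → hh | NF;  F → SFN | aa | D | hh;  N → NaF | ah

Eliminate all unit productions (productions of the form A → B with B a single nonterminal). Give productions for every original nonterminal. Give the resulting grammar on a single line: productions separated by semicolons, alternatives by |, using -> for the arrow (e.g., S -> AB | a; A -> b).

Unit productions: F->D.
Unit pairs (A ⇒* B via units): (F,D).
S: inherits non-unit rules of {S} → Fa | a.
D: inherits non-unit rules of {D} → NF | hh.
F: inherits non-unit rules of {D, F} → NF | SFN | aa | hh.
N: inherits non-unit rules of {N} → NaF | ah.

S -> a | Fa; D -> NF | hh; F -> NF | aa | hh | SFN; N -> ah | NaF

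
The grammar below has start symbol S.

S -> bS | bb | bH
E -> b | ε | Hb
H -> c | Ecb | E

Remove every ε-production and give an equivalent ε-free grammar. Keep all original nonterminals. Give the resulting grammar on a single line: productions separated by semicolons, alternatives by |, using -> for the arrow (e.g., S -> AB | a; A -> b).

Nullable set: {E, H}.
S -> bH: H nullable, giving b | bH.
Drop E -> ε.
E -> Hb: H nullable, giving Hb | b.
H -> E: E nullable, giving E.
H -> Ecb: E nullable, giving Ecb | cb.
Unchanged (no nullable symbols): S -> bS; S -> bb; E -> b; H -> c.

S -> b | bH | bS | bb; E -> b | Hb; H -> E | c | cb | Ecb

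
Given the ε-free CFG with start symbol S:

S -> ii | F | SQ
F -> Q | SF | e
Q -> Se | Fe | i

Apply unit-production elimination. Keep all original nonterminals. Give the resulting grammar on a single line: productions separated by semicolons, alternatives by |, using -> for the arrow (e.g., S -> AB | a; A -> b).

Unit productions: F->Q, S->F.
Unit pairs (A ⇒* B via units): (F,Q), (S,F), (S,Q).
S: inherits non-unit rules of {F, Q, S} → Fe | SF | SQ | Se | e | i | ii.
F: inherits non-unit rules of {F, Q} → Fe | SF | Se | e | i.
Q: inherits non-unit rules of {Q} → Fe | Se | i.

S -> e | i | Fe | SF | SQ | Se | ii; F -> e | i | Fe | SF | Se; Q -> i | Fe | Se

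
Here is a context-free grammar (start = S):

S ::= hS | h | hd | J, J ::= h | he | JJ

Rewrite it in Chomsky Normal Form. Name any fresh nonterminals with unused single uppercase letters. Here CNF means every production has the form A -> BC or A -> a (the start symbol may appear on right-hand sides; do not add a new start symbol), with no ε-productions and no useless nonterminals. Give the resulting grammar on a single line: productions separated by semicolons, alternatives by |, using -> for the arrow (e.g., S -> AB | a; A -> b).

S -> h | AB | AC | AS | JJ; A -> h; B -> e; C -> d; J -> h | AB | JJ

No ε-productions.
After unit-elimination: S -> h | JJ | hS | hd | he; J -> h | JJ | he.
TERM: introduce C -> d, B -> e, A -> h and substitute in every rule of length ≥2.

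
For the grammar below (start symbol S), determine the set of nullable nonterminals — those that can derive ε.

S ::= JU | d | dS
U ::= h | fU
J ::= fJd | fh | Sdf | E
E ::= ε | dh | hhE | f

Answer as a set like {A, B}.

{E, J}

Directly nullable (have an ε-rule): {E}.
J is nullable via J -> E (every symbol on the right is already known nullable).
Not nullable: S, U — each has a terminal in every rule's right-hand side or depends on a non-nullable symbol.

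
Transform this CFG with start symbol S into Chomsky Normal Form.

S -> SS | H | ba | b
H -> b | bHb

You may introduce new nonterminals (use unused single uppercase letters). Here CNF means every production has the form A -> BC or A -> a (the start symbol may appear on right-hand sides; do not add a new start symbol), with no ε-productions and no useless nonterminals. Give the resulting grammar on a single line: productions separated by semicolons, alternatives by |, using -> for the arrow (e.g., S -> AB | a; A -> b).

S -> b | AB | AD | SS; A -> b; B -> a; C -> HA; D -> HA; H -> b | AC

No ε-productions.
After unit-elimination: S -> b | SS | ba | bHb; H -> b | bHb.
TERM: introduce B -> a, A -> b and substitute in every rule of length ≥2.
BIN: H -> AHA becomes H -> AC, C -> HA; S -> AHA becomes S -> AD, D -> HA.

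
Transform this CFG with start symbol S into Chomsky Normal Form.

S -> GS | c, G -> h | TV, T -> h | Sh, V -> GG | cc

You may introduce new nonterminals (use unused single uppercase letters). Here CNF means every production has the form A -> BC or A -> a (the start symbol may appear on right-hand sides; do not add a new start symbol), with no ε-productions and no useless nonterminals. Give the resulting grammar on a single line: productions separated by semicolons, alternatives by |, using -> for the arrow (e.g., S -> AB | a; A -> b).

No ε-productions.
No unit productions to eliminate.
TERM: introduce B -> c, A -> h and substitute in every rule of length ≥2.

S -> c | GS; A -> h; B -> c; G -> h | TV; T -> h | SA; V -> BB | GG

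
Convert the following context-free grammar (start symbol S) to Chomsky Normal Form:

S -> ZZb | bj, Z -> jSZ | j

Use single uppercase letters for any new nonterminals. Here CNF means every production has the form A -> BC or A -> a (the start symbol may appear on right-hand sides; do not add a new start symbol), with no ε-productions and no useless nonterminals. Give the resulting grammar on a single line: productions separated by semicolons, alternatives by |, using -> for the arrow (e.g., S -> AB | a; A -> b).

S -> AB | ZC; A -> b; B -> j; C -> ZA; D -> SZ; Z -> j | BD

No ε-productions.
No unit productions to eliminate.
TERM: introduce A -> b, B -> j and substitute in every rule of length ≥2.
BIN: S -> ZZA becomes S -> ZC, C -> ZA; Z -> BSZ becomes Z -> BD, D -> SZ.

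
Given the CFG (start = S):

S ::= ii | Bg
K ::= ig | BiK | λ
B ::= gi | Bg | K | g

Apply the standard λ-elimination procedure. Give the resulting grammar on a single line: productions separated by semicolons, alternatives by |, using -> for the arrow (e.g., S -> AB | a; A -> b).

S -> g | Bg | ii; B -> K | g | Bg | gi; K -> i | Bi | iK | ig | BiK

Nullable set: {B, K}.
S -> Bg: B nullable, giving Bg | g.
B -> Bg: B nullable, giving Bg | g.
B -> K: K nullable, giving K.
Drop K -> λ.
K -> BiK: B, K nullable, giving Bi | BiK | i | iK.
Unchanged (no nullable symbols): S -> ii; B -> g; B -> gi; K -> ig.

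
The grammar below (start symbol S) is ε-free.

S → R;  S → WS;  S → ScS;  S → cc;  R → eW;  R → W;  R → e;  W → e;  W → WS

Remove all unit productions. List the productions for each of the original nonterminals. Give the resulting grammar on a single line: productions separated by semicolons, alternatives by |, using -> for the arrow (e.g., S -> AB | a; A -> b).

S -> e | WS | cc | eW | ScS; R -> e | WS | eW; W -> e | WS

Unit productions: R->W, S->R.
Unit pairs (A ⇒* B via units): (R,W), (S,R), (S,W).
S: inherits non-unit rules of {R, S, W} → ScS | WS | cc | e | eW.
R: inherits non-unit rules of {R, W} → WS | e | eW.
W: inherits non-unit rules of {W} → WS | e.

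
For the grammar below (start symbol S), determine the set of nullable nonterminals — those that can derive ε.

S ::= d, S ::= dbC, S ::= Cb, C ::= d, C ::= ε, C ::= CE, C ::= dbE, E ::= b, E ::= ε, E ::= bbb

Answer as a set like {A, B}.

{C, E}

Directly nullable (have an ε-rule): {C, E}.
Not nullable: S — each has a terminal in every rule's right-hand side or depends on a non-nullable symbol.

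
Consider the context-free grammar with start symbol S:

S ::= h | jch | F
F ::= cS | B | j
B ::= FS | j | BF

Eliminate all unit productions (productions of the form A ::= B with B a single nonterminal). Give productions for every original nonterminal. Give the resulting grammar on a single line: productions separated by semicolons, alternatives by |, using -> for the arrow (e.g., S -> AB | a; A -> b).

S -> h | j | BF | FS | cS | jch; B -> j | BF | FS; F -> j | BF | FS | cS

Unit productions: F->B, S->F.
Unit pairs (A ⇒* B via units): (F,B), (S,B), (S,F).
S: inherits non-unit rules of {B, F, S} → BF | FS | cS | h | j | jch.
B: inherits non-unit rules of {B} → BF | FS | j.
F: inherits non-unit rules of {B, F} → BF | FS | cS | j.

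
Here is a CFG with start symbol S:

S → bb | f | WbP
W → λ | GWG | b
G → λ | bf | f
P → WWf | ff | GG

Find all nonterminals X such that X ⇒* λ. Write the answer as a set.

{G, P, W}

Directly nullable (have an ε-rule): {G, W}.
P is nullable via P -> GG (every symbol on the right is already known nullable).
Not nullable: S — each has a terminal in every rule's right-hand side or depends on a non-nullable symbol.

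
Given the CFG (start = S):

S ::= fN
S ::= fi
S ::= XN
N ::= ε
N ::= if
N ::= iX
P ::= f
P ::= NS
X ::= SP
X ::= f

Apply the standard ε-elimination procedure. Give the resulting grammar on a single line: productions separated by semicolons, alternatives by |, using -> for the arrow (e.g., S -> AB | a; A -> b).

Nullable set: {N}.
S -> XN: N nullable, giving X | XN.
S -> fN: N nullable, giving f | fN.
Drop N -> ε.
P -> NS: N nullable, giving NS | S.
Unchanged (no nullable symbols): S -> fi; N -> iX; N -> if; P -> f; X -> SP; X -> f.

S -> X | f | XN | fN | fi; N -> iX | if; P -> S | f | NS; X -> f | SP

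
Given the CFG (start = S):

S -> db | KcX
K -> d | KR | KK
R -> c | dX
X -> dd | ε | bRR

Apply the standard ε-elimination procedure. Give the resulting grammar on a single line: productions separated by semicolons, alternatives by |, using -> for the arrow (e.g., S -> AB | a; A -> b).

Nullable set: {X}.
S -> KcX: X nullable, giving Kc | KcX.
R -> dX: X nullable, giving d | dX.
Drop X -> ε.
Unchanged (no nullable symbols): S -> db; K -> KK; K -> KR; K -> d; R -> c; X -> bRR; X -> dd.

S -> Kc | db | KcX; K -> d | KK | KR; R -> c | d | dX; X -> dd | bRR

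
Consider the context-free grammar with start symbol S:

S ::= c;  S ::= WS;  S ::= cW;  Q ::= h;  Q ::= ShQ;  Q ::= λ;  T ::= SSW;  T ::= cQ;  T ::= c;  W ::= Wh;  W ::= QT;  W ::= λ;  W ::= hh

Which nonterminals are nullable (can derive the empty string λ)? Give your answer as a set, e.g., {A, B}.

Directly nullable (have an ε-rule): {Q, W}.
Not nullable: S, T — each has a terminal in every rule's right-hand side or depends on a non-nullable symbol.

{Q, W}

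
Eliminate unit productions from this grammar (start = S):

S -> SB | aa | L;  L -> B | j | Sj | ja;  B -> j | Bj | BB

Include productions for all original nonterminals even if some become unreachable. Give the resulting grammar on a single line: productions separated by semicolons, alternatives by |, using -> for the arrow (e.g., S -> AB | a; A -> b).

S -> j | BB | Bj | SB | Sj | aa | ja; B -> j | BB | Bj; L -> j | BB | Bj | Sj | ja

Unit productions: L->B, S->L.
Unit pairs (A ⇒* B via units): (L,B), (S,B), (S,L).
S: inherits non-unit rules of {B, L, S} → BB | Bj | SB | Sj | aa | j | ja.
B: inherits non-unit rules of {B} → BB | Bj | j.
L: inherits non-unit rules of {B, L} → BB | Bj | Sj | j | ja.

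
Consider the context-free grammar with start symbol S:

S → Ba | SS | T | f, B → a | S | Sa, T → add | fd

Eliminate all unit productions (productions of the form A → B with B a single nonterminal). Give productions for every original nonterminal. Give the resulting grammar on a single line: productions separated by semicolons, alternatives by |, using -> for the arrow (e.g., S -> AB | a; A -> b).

Unit productions: B->S, S->T.
Unit pairs (A ⇒* B via units): (B,S), (B,T), (S,T).
S: inherits non-unit rules of {S, T} → Ba | SS | add | f | fd.
B: inherits non-unit rules of {B, S, T} → Ba | SS | Sa | a | add | f | fd.
T: inherits non-unit rules of {T} → add | fd.

S -> f | Ba | SS | fd | add; B -> a | f | Ba | SS | Sa | fd | add; T -> fd | add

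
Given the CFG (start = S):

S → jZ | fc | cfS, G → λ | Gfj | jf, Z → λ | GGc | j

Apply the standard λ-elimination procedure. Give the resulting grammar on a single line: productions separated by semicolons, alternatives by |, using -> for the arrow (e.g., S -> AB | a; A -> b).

Nullable set: {G, Z}.
S -> jZ: Z nullable, giving j | jZ.
Drop G -> λ.
G -> Gfj: G nullable, giving Gfj | fj.
Drop Z -> λ.
Z -> GGc: G, G nullable, giving GGc | Gc | c.
Unchanged (no nullable symbols): S -> cfS; S -> fc; G -> jf; Z -> j.

S -> j | fc | jZ | cfS; G -> fj | jf | Gfj; Z -> c | j | Gc | GGc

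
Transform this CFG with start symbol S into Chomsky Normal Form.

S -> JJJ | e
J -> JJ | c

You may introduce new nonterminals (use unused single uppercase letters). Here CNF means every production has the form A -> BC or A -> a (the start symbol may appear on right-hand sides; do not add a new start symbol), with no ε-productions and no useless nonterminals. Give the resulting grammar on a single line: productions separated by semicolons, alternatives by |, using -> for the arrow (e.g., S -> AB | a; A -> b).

S -> e | JA; A -> JJ; J -> c | JJ

No ε-productions.
No unit productions to eliminate.
BIN: S -> JJJ becomes S -> JA, A -> JJ.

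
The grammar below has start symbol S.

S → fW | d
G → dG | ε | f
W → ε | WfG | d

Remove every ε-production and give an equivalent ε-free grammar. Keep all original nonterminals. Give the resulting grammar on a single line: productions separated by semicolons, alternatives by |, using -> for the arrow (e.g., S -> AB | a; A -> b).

S -> d | f | fW; G -> d | f | dG; W -> d | f | Wf | fG | WfG

Nullable set: {G, W}.
S -> fW: W nullable, giving f | fW.
Drop G -> ε.
G -> dG: G nullable, giving d | dG.
Drop W -> ε.
W -> WfG: W, G nullable, giving Wf | WfG | f | fG.
Unchanged (no nullable symbols): S -> d; G -> f; W -> d.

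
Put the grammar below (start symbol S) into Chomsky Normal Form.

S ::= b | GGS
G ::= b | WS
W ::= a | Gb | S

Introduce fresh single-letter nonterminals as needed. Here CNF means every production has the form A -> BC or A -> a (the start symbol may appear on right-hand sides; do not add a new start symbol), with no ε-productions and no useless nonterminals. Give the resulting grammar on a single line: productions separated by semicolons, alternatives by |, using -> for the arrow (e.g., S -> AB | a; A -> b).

S -> b | GB; A -> b; B -> GS; C -> GS; G -> b | WS; W -> a | b | GA | GC

No ε-productions.
After unit-elimination: S -> b | GGS; G -> b | WS; W -> a | b | Gb | GGS.
TERM: introduce A -> b and substitute in every rule of length ≥2.
BIN: S -> GGS becomes S -> GB, B -> GS; W -> GGS becomes W -> GC, C -> GS.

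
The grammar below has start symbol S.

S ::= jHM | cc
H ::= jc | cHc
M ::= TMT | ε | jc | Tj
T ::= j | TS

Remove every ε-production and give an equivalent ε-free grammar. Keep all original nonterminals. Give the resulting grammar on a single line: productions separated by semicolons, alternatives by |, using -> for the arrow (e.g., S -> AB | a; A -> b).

Nullable set: {M}.
S -> jHM: M nullable, giving jH | jHM.
Drop M -> ε.
M -> TMT: M nullable, giving TMT | TT.
Unchanged (no nullable symbols): S -> cc; H -> cHc; H -> jc; M -> Tj; M -> jc; T -> TS; T -> j.

S -> cc | jH | jHM; H -> jc | cHc; M -> TT | Tj | jc | TMT; T -> j | TS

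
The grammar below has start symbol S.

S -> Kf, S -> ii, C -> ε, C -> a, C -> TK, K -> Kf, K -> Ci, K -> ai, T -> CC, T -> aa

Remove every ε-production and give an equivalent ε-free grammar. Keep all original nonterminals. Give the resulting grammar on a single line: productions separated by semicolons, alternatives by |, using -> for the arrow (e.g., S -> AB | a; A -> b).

S -> Kf | ii; C -> K | a | TK; K -> i | Ci | Kf | ai; T -> C | CC | aa

Nullable set: {C, T}.
Drop C -> ε.
C -> TK: T nullable, giving K | TK.
K -> Ci: C nullable, giving Ci | i.
T -> CC: C, C nullable, giving C | CC.
Unchanged (no nullable symbols): S -> Kf; S -> ii; C -> a; K -> Kf; K -> ai; T -> aa.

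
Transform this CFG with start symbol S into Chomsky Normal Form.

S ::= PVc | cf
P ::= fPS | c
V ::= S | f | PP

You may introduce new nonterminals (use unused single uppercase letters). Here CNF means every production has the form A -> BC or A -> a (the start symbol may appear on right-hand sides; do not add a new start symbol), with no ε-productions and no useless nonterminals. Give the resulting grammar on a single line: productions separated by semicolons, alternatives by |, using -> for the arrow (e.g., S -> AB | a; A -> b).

S -> BA | PD; A -> f; B -> c; C -> PS; D -> VB; E -> VB; P -> c | AC; V -> f | BA | PE | PP

No ε-productions.
After unit-elimination: S -> cf | PVc; P -> c | fPS; V -> f | PP | cf | PVc.
TERM: introduce B -> c, A -> f and substitute in every rule of length ≥2.
BIN: P -> APS becomes P -> AC, C -> PS; S -> PVB becomes S -> PD, D -> VB; V -> PVB becomes V -> PE, E -> VB.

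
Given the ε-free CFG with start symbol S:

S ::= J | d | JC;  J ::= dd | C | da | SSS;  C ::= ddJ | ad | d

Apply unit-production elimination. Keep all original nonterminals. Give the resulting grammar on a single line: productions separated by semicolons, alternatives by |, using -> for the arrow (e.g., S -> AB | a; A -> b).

S -> d | JC | ad | da | dd | SSS | ddJ; C -> d | ad | ddJ; J -> d | ad | da | dd | SSS | ddJ

Unit productions: J->C, S->J.
Unit pairs (A ⇒* B via units): (J,C), (S,C), (S,J).
S: inherits non-unit rules of {C, J, S} → JC | SSS | ad | d | da | dd | ddJ.
C: inherits non-unit rules of {C} → ad | d | ddJ.
J: inherits non-unit rules of {C, J} → SSS | ad | d | da | dd | ddJ.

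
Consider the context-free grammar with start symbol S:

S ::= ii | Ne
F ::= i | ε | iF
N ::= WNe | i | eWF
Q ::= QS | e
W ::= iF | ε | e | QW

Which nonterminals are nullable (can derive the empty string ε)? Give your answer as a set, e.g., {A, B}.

{F, W}

Directly nullable (have an ε-rule): {F, W}.
Not nullable: N, Q, S — each has a terminal in every rule's right-hand side or depends on a non-nullable symbol.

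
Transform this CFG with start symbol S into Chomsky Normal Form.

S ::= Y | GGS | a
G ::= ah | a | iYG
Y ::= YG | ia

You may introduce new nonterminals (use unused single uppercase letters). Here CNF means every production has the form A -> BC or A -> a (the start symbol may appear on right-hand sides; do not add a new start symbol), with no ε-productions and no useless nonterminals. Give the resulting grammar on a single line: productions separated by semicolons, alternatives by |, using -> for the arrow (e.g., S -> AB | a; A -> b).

S -> a | CA | GE | YG; A -> a; B -> h; C -> i; D -> YG; E -> GS; G -> a | AB | CD; Y -> CA | YG

No ε-productions.
After unit-elimination: S -> a | YG | ia | GGS; G -> a | ah | iYG; Y -> YG | ia.
TERM: introduce A -> a, B -> h, C -> i and substitute in every rule of length ≥2.
BIN: G -> CYG becomes G -> CD, D -> YG; S -> GGS becomes S -> GE, E -> GS.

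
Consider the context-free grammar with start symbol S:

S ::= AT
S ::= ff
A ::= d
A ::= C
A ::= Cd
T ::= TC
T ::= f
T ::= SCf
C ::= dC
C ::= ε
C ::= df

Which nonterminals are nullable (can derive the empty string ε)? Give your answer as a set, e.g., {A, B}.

Directly nullable (have an ε-rule): {C}.
A is nullable via A -> C (every symbol on the right is already known nullable).
Not nullable: S, T — each has a terminal in every rule's right-hand side or depends on a non-nullable symbol.

{A, C}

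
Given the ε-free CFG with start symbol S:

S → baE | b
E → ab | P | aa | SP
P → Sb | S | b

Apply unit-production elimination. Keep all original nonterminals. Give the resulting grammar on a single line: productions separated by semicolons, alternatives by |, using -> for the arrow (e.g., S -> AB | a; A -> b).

S -> b | baE; E -> b | SP | Sb | aa | ab | baE; P -> b | Sb | baE

Unit productions: E->P, P->S.
Unit pairs (A ⇒* B via units): (E,P), (E,S), (P,S).
S: inherits non-unit rules of {S} → b | baE.
E: inherits non-unit rules of {E, P, S} → SP | Sb | aa | ab | b | baE.
P: inherits non-unit rules of {P, S} → Sb | b | baE.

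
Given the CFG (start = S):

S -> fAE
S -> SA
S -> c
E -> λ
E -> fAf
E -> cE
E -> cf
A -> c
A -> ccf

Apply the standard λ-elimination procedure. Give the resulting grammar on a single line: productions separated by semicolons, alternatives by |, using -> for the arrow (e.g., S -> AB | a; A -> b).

S -> c | SA | fA | fAE; A -> c | ccf; E -> c | cE | cf | fAf

Nullable set: {E}.
S -> fAE: E nullable, giving fA | fAE.
Drop E -> λ.
E -> cE: E nullable, giving c | cE.
Unchanged (no nullable symbols): S -> SA; S -> c; A -> c; A -> ccf; E -> cf; E -> fAf.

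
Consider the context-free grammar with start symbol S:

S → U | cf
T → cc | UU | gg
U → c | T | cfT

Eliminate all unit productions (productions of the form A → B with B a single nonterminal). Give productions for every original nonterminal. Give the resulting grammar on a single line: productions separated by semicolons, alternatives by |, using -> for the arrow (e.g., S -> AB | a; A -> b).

S -> c | UU | cc | cf | gg | cfT; T -> UU | cc | gg; U -> c | UU | cc | gg | cfT

Unit productions: S->U, U->T.
Unit pairs (A ⇒* B via units): (S,T), (S,U), (U,T).
S: inherits non-unit rules of {S, T, U} → UU | c | cc | cf | cfT | gg.
T: inherits non-unit rules of {T} → UU | cc | gg.
U: inherits non-unit rules of {T, U} → UU | c | cc | cfT | gg.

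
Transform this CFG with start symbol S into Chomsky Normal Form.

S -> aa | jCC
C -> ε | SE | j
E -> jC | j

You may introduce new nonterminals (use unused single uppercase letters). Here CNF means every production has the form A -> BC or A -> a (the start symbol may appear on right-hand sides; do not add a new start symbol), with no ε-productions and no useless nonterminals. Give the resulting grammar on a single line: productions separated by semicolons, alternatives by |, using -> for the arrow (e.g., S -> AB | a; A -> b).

Nullable: {C}; after ε-elimination: S -> j | aa | jC | jCC; C -> j | SE; E -> j | jC.
No unit productions to eliminate.
TERM: introduce B -> a, A -> j and substitute in every rule of length ≥2.
BIN: S -> ACC becomes S -> AD, D -> CC.

S -> j | AC | AD | BB; A -> j; B -> a; C -> j | SE; D -> CC; E -> j | AC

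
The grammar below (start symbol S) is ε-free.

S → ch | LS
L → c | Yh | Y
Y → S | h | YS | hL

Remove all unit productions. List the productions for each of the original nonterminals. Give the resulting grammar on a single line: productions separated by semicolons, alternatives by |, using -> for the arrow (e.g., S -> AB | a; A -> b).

S -> LS | ch; L -> c | h | LS | YS | Yh | ch | hL; Y -> h | LS | YS | ch | hL

Unit productions: L->Y, Y->S.
Unit pairs (A ⇒* B via units): (L,S), (L,Y), (Y,S).
S: inherits non-unit rules of {S} → LS | ch.
L: inherits non-unit rules of {L, S, Y} → LS | YS | Yh | c | ch | h | hL.
Y: inherits non-unit rules of {S, Y} → LS | YS | ch | h | hL.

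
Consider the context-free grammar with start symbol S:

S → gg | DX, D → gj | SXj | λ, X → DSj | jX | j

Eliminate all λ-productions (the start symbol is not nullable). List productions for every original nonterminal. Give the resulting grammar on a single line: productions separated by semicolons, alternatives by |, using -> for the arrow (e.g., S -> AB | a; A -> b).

Nullable set: {D}.
S -> DX: D nullable, giving DX | X.
Drop D -> λ.
X -> DSj: D nullable, giving DSj | Sj.
Unchanged (no nullable symbols): S -> gg; D -> SXj; D -> gj; X -> j; X -> jX.

S -> X | DX | gg; D -> gj | SXj; X -> j | Sj | jX | DSj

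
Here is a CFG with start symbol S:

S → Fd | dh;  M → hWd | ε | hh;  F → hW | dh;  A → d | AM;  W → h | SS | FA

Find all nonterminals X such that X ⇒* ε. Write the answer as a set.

Directly nullable (have an ε-rule): {M}.
Not nullable: A, F, S, W — each has a terminal in every rule's right-hand side or depends on a non-nullable symbol.

{M}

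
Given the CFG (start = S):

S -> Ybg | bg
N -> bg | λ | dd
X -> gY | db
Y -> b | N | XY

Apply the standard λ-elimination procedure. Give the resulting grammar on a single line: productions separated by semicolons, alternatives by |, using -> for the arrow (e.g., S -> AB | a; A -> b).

S -> bg | Ybg; N -> bg | dd; X -> g | db | gY; Y -> N | X | b | XY

Nullable set: {N, Y}.
S -> Ybg: Y nullable, giving Ybg | bg.
Drop N -> λ.
X -> gY: Y nullable, giving g | gY.
Y -> N: N nullable, giving N.
Y -> XY: Y nullable, giving X | XY.
Unchanged (no nullable symbols): S -> bg; N -> bg; N -> dd; X -> db; Y -> b.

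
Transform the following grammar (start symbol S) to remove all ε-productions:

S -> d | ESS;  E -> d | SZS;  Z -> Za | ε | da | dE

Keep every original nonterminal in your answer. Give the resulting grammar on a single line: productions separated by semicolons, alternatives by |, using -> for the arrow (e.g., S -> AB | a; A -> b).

S -> d | ESS; E -> d | SS | SZS; Z -> a | Za | dE | da

Nullable set: {Z}.
E -> SZS: Z nullable, giving SS | SZS.
Drop Z -> ε.
Z -> Za: Z nullable, giving Za | a.
Unchanged (no nullable symbols): S -> ESS; S -> d; E -> d; Z -> dE; Z -> da.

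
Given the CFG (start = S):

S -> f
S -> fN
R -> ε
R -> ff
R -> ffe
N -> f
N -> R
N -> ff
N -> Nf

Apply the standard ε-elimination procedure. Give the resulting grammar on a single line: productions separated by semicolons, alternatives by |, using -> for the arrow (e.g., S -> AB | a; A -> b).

S -> f | fN; N -> R | f | Nf | ff; R -> ff | ffe

Nullable set: {N, R}.
S -> fN: N nullable, giving f | fN.
N -> Nf: N nullable, giving Nf | f.
N -> R: R nullable, giving R.
Drop R -> ε.
Unchanged (no nullable symbols): S -> f; N -> f; N -> ff; R -> ff; R -> ffe.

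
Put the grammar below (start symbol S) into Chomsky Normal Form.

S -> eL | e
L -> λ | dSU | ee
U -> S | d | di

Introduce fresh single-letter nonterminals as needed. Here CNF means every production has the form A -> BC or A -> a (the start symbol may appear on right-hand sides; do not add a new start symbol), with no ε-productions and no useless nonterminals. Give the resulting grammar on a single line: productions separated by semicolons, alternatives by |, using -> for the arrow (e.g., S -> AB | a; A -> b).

S -> e | BL; A -> d; B -> e; C -> i; D -> SU; L -> AD | BB; U -> d | e | AC | BL

Nullable: {L}; after ε-elimination: S -> e | eL; L -> ee | dSU; U -> S | d | di.
After unit-elimination: S -> e | eL; L -> ee | dSU; U -> d | e | di | eL.
TERM: introduce A -> d, B -> e, C -> i and substitute in every rule of length ≥2.
BIN: L -> ASU becomes L -> AD, D -> SU.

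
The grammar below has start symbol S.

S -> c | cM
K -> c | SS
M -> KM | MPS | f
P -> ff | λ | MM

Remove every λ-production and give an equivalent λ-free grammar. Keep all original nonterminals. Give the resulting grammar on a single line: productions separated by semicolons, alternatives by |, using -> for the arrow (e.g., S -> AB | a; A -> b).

S -> c | cM; K -> c | SS; M -> f | KM | MS | MPS; P -> MM | ff

Nullable set: {P}.
M -> MPS: P nullable, giving MPS | MS.
Drop P -> λ.
Unchanged (no nullable symbols): S -> c; S -> cM; K -> SS; K -> c; M -> KM; M -> f; P -> MM; P -> ff.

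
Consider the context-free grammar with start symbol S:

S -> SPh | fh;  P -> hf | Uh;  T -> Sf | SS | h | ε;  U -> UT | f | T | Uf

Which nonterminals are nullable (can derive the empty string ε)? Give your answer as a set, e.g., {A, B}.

Directly nullable (have an ε-rule): {T}.
U is nullable via U -> T (every symbol on the right is already known nullable).
Not nullable: P, S — each has a terminal in every rule's right-hand side or depends on a non-nullable symbol.

{T, U}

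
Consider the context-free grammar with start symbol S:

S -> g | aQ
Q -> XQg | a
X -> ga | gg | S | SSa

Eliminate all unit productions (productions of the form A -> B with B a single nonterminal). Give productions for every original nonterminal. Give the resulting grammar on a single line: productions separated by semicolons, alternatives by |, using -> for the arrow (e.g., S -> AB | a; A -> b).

Unit productions: X->S.
Unit pairs (A ⇒* B via units): (X,S).
S: inherits non-unit rules of {S} → aQ | g.
Q: inherits non-unit rules of {Q} → XQg | a.
X: inherits non-unit rules of {S, X} → SSa | aQ | g | ga | gg.

S -> g | aQ; Q -> a | XQg; X -> g | aQ | ga | gg | SSa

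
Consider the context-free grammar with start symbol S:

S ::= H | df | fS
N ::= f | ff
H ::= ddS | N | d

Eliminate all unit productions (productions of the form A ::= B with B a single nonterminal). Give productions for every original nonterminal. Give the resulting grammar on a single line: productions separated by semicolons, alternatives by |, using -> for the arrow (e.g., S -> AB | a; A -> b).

S -> d | f | df | fS | ff | ddS; H -> d | f | ff | ddS; N -> f | ff

Unit productions: H->N, S->H.
Unit pairs (A ⇒* B via units): (H,N), (S,H), (S,N).
S: inherits non-unit rules of {H, N, S} → d | ddS | df | f | fS | ff.
H: inherits non-unit rules of {H, N} → d | ddS | f | ff.
N: inherits non-unit rules of {N} → f | ff.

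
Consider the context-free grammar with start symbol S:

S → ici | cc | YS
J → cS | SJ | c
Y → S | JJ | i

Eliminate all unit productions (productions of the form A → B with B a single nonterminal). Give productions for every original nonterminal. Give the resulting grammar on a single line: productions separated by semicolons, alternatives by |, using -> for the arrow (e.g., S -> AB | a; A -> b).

Unit productions: Y->S.
Unit pairs (A ⇒* B via units): (Y,S).
S: inherits non-unit rules of {S} → YS | cc | ici.
J: inherits non-unit rules of {J} → SJ | c | cS.
Y: inherits non-unit rules of {S, Y} → JJ | YS | cc | i | ici.

S -> YS | cc | ici; J -> c | SJ | cS; Y -> i | JJ | YS | cc | ici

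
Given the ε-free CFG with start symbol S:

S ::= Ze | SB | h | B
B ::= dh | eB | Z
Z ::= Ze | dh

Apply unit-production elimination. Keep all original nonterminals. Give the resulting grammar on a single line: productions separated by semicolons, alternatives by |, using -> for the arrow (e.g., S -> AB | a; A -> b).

Unit productions: B->Z, S->B.
Unit pairs (A ⇒* B via units): (B,Z), (S,B), (S,Z).
S: inherits non-unit rules of {B, S, Z} → SB | Ze | dh | eB | h.
B: inherits non-unit rules of {B, Z} → Ze | dh | eB.
Z: inherits non-unit rules of {Z} → Ze | dh.

S -> h | SB | Ze | dh | eB; B -> Ze | dh | eB; Z -> Ze | dh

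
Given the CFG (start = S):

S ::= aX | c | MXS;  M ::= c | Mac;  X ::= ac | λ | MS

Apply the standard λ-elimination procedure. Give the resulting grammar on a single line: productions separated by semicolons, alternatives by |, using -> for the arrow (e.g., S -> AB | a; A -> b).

Nullable set: {X}.
S -> MXS: X nullable, giving MS | MXS.
S -> aX: X nullable, giving a | aX.
Drop X -> λ.
Unchanged (no nullable symbols): S -> c; M -> Mac; M -> c; X -> MS; X -> ac.

S -> a | c | MS | aX | MXS; M -> c | Mac; X -> MS | ac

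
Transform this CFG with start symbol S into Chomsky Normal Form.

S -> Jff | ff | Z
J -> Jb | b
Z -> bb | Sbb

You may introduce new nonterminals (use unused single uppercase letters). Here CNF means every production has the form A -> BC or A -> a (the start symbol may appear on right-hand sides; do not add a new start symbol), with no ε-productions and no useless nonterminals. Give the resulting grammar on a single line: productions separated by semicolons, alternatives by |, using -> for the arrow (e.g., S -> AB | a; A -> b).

S -> AA | BB | JC | SD; A -> b; B -> f; C -> BB; D -> AA; J -> b | JA

No ε-productions.
After unit-elimination: S -> bb | ff | Jff | Sbb; J -> b | Jb; Z -> bb | Sbb.
TERM: introduce A -> b, B -> f and substitute in every rule of length ≥2.
BIN: S -> JBB becomes S -> JC, C -> BB; S -> SAA becomes S -> SD, D -> AA; Z -> SAA becomes Z -> SE, E -> AA.
Drop unreachable/unproductive: Z.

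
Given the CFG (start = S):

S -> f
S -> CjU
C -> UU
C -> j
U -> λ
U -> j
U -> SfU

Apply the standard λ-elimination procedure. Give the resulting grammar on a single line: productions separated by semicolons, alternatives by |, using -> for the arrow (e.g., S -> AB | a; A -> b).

S -> f | j | Cj | jU | CjU; C -> U | j | UU; U -> j | Sf | SfU

Nullable set: {C, U}.
S -> CjU: C, U nullable, giving Cj | CjU | j | jU.
C -> UU: U, U nullable, giving U | UU.
Drop U -> λ.
U -> SfU: U nullable, giving Sf | SfU.
Unchanged (no nullable symbols): S -> f; C -> j; U -> j.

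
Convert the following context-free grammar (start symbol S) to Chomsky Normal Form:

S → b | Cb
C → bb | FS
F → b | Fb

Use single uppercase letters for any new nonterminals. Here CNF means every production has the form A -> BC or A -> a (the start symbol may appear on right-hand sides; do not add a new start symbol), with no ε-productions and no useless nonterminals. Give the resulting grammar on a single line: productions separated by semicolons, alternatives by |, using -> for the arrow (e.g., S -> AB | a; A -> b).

No ε-productions.
No unit productions to eliminate.
TERM: introduce A -> b and substitute in every rule of length ≥2.

S -> b | CA; A -> b; C -> AA | FS; F -> b | FA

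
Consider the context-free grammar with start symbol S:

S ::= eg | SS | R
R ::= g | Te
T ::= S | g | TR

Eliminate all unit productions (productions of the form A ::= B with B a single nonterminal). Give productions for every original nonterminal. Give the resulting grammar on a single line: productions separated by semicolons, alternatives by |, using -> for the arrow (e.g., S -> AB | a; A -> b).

S -> g | SS | Te | eg; R -> g | Te; T -> g | SS | TR | Te | eg

Unit productions: S->R, T->S.
Unit pairs (A ⇒* B via units): (S,R), (T,R), (T,S).
S: inherits non-unit rules of {R, S} → SS | Te | eg | g.
R: inherits non-unit rules of {R} → Te | g.
T: inherits non-unit rules of {R, S, T} → SS | TR | Te | eg | g.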